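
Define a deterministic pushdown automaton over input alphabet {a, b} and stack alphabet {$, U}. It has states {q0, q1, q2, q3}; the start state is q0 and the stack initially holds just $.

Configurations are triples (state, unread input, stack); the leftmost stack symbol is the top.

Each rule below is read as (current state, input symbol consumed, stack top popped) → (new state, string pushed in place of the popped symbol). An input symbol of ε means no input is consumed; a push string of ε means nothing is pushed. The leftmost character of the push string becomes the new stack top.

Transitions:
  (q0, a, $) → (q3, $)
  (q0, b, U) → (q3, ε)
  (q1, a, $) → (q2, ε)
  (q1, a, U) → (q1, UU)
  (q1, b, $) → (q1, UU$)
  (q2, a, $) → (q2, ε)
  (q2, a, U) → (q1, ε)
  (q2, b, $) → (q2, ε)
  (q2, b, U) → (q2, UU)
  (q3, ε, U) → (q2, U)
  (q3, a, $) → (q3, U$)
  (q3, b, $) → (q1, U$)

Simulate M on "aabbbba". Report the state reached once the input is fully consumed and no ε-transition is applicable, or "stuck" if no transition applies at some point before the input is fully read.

q1

(q0, aabbbba, $)
  read a, top $: go to q3, push $ → (q3, abbbba, $)
  read a, top $: go to q3, push U$ → (q3, bbbba, U$)
  ε-move, top U: go to q2, push U → (q2, bbbba, U$)
  read b, top U: go to q2, push UU → (q2, bbba, UU$)
  read b, top U: go to q2, push UU → (q2, bba, UUU$)
  read b, top U: go to q2, push UU → (q2, ba, UUUU$)
  read b, top U: go to q2, push UU → (q2, a, UUUUU$)
  read a, top U: go to q1, push ε → (q1, ε, UUUU$)
All input consumed; M is in state q1.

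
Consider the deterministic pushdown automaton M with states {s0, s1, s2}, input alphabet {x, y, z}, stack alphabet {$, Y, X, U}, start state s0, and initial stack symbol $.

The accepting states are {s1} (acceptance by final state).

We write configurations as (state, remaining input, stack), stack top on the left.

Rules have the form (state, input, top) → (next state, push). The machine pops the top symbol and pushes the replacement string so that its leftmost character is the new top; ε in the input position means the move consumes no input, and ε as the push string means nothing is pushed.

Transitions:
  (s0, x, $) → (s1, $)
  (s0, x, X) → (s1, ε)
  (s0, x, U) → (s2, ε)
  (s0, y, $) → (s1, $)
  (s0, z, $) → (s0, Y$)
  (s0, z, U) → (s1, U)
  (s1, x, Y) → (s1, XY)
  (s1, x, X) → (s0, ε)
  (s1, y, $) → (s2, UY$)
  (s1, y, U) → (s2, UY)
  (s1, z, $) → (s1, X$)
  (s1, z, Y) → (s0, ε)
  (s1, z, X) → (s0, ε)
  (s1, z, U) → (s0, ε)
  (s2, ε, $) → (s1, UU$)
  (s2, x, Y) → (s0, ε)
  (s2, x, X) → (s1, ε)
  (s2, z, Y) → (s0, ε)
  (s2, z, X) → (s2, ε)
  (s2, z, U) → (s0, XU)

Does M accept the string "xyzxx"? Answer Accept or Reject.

(s0, xyzxx, $)
  read x, top $: go to s1, push $ → (s1, yzxx, $)
  read y, top $: go to s2, push UY$ → (s2, zxx, UY$)
  read z, top U: go to s0, push XU → (s0, xx, XUY$)
  read x, top X: go to s1, push ε → (s1, x, UY$)
No transition applies at (s1, x, UY$); input not fully consumed.

Reject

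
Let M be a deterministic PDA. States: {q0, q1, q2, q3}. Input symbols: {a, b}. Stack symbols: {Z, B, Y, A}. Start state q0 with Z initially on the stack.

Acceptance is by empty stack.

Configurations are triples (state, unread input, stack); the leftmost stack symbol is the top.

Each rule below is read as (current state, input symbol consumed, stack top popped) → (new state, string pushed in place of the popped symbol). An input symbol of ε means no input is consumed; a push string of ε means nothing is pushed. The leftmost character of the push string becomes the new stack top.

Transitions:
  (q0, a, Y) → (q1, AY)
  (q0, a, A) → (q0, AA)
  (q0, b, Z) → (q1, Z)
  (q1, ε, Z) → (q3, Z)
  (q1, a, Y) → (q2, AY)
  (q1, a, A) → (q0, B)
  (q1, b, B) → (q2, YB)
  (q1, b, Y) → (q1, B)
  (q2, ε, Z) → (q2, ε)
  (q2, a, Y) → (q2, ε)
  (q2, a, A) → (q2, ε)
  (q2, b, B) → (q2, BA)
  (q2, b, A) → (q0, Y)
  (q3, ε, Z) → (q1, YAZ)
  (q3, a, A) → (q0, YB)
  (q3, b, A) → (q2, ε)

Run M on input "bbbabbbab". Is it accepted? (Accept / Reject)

Reject

(q0, bbbabbbab, Z)
  read b, top Z: go to q1, push Z → (q1, bbabbbab, Z)
  ε-move, top Z: go to q3, push Z → (q3, bbabbbab, Z)
  ε-move, top Z: go to q1, push YAZ → (q1, bbabbbab, YAZ)
  read b, top Y: go to q1, push B → (q1, babbbab, BAZ)
  read b, top B: go to q2, push YB → (q2, abbbab, YBAZ)
  read a, top Y: go to q2, push ε → (q2, bbbab, BAZ)
  read b, top B: go to q2, push BA → (q2, bbab, BAAZ)
  read b, top B: go to q2, push BA → (q2, bab, BAAAZ)
  read b, top B: go to q2, push BA → (q2, ab, BAAAAZ)
No transition applies at (q2, ab, BAAAAZ); input not fully consumed.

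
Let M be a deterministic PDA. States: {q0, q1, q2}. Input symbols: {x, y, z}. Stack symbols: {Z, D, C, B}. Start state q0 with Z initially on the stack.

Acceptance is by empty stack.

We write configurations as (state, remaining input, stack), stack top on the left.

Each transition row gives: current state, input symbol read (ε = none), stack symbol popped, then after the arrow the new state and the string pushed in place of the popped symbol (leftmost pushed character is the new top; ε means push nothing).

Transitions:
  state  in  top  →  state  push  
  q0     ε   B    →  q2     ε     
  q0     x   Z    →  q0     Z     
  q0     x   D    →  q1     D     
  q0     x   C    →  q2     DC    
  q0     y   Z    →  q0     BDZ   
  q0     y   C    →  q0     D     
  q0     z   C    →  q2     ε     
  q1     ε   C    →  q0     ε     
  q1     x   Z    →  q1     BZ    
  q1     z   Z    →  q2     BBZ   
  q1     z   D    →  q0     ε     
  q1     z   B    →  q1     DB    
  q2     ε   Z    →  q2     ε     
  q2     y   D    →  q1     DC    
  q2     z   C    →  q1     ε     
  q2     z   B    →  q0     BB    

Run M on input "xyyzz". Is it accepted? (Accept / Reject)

Accept

(q0, xyyzz, Z)
  read x, top Z: go to q0, push Z → (q0, yyzz, Z)
  read y, top Z: go to q0, push BDZ → (q0, yzz, BDZ)
  ε-move, top B: go to q2, push ε → (q2, yzz, DZ)
  read y, top D: go to q1, push DC → (q1, zz, DCZ)
  read z, top D: go to q0, push ε → (q0, z, CZ)
  read z, top C: go to q2, push ε → (q2, ε, Z)
  ε-move, top Z: go to q2, push ε → (q2, ε, ε)
All input consumed and the stack is empty.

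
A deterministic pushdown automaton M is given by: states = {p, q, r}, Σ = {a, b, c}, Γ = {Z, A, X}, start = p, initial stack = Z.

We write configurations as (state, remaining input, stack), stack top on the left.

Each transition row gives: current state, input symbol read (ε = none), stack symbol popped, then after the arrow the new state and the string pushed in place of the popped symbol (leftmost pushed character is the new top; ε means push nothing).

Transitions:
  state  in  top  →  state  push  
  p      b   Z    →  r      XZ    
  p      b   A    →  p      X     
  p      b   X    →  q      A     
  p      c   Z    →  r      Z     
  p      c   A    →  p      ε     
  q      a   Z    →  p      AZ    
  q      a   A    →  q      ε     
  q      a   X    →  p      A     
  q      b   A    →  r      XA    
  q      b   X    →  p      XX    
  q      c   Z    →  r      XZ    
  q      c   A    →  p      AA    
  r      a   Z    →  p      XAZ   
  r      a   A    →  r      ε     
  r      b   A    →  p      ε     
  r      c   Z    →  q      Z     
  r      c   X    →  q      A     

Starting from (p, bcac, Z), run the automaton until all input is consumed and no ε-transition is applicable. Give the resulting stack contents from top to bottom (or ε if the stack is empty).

XZ

(p, bcac, Z)
  read b, top Z: go to r, push XZ → (r, cac, XZ)
  read c, top X: go to q, push A → (q, ac, AZ)
  read a, top A: go to q, push ε → (q, c, Z)
  read c, top Z: go to r, push XZ → (r, ε, XZ)
All input consumed in state r with stack XZ.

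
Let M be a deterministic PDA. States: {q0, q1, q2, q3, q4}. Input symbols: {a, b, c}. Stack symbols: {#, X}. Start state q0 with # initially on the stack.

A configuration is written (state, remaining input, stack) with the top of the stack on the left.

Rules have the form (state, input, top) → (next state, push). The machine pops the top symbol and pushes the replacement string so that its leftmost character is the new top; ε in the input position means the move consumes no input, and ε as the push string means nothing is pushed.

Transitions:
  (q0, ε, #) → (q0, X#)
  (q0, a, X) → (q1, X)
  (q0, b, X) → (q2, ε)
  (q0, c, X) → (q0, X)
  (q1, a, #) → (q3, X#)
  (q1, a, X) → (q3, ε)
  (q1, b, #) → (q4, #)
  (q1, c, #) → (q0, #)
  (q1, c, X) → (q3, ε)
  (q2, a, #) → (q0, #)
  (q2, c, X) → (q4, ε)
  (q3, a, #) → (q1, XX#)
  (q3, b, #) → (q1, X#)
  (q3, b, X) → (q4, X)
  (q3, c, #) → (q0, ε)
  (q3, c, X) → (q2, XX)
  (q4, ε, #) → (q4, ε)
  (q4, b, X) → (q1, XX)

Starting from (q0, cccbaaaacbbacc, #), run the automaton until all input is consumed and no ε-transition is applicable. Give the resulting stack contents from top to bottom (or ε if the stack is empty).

X#

(q0, cccbaaaacbbacc, #)
  ε-move, top #: go to q0, push X# → (q0, cccbaaaacbbacc, X#)
  read c, top X: go to q0, push X → (q0, ccbaaaacbbacc, X#)
  read c, top X: go to q0, push X → (q0, cbaaaacbbacc, X#)
  read c, top X: go to q0, push X → (q0, baaaacbbacc, X#)
  read b, top X: go to q2, push ε → (q2, aaaacbbacc, #)
  read a, top #: go to q0, push # → (q0, aaacbbacc, #)
  ε-move, top #: go to q0, push X# → (q0, aaacbbacc, X#)
  read a, top X: go to q1, push X → (q1, aacbbacc, X#)
  read a, top X: go to q3, push ε → (q3, acbbacc, #)
  read a, top #: go to q1, push XX# → (q1, cbbacc, XX#)
  read c, top X: go to q3, push ε → (q3, bbacc, X#)
  read b, top X: go to q4, push X → (q4, bacc, X#)
  read b, top X: go to q1, push XX → (q1, acc, XX#)
  read a, top X: go to q3, push ε → (q3, cc, X#)
  read c, top X: go to q2, push XX → (q2, c, XX#)
  read c, top X: go to q4, push ε → (q4, ε, X#)
All input consumed in state q4 with stack X#.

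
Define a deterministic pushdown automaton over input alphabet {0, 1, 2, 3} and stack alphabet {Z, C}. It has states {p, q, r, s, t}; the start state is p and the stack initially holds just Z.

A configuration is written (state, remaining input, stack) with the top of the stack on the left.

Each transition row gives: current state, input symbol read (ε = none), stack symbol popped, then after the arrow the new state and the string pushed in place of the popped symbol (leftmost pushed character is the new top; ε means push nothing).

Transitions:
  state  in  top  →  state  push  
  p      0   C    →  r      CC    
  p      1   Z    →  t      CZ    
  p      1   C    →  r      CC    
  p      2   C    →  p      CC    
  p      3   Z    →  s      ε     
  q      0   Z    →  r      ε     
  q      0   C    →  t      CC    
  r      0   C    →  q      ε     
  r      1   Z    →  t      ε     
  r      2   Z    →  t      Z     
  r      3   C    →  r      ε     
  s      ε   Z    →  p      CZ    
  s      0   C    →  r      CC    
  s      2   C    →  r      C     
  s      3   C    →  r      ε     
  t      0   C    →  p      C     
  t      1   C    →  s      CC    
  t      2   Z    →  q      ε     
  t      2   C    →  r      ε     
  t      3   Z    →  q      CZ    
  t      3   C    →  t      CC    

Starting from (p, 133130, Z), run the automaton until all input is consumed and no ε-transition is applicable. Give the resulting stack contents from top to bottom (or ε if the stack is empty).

(p, 133130, Z)
  read 1, top Z: go to t, push CZ → (t, 33130, CZ)
  read 3, top C: go to t, push CC → (t, 3130, CCZ)
  read 3, top C: go to t, push CC → (t, 130, CCCZ)
  read 1, top C: go to s, push CC → (s, 30, CCCCZ)
  read 3, top C: go to r, push ε → (r, 0, CCCZ)
  read 0, top C: go to q, push ε → (q, ε, CCZ)
All input consumed in state q with stack CCZ.

CCZ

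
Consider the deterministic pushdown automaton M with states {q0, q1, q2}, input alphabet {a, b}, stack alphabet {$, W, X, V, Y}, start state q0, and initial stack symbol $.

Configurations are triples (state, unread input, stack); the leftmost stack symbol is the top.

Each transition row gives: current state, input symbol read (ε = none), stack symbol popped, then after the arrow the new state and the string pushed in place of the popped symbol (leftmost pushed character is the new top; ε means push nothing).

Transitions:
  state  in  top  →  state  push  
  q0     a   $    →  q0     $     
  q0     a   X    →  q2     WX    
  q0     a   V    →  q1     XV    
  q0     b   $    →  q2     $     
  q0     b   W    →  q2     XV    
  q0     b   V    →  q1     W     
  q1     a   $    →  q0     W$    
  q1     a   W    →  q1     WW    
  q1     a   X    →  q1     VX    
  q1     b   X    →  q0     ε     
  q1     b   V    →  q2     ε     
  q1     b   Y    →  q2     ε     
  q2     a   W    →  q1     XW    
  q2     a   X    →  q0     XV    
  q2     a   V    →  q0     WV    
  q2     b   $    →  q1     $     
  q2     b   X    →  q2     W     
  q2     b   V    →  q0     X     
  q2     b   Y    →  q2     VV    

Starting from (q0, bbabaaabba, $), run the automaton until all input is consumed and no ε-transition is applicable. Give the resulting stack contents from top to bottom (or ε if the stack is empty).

(q0, bbabaaabba, $)
  read b, top $: go to q2, push $ → (q2, babaaabba, $)
  read b, top $: go to q1, push $ → (q1, abaaabba, $)
  read a, top $: go to q0, push W$ → (q0, baaabba, W$)
  read b, top W: go to q2, push XV → (q2, aaabba, XV$)
  read a, top X: go to q0, push XV → (q0, aabba, XVV$)
  read a, top X: go to q2, push WX → (q2, abba, WXVV$)
  read a, top W: go to q1, push XW → (q1, bba, XWXVV$)
  read b, top X: go to q0, push ε → (q0, ba, WXVV$)
  read b, top W: go to q2, push XV → (q2, a, XVXVV$)
  read a, top X: go to q0, push XV → (q0, ε, XVVXVV$)
All input consumed in state q0 with stack XVVXVV$.

XVVXVV$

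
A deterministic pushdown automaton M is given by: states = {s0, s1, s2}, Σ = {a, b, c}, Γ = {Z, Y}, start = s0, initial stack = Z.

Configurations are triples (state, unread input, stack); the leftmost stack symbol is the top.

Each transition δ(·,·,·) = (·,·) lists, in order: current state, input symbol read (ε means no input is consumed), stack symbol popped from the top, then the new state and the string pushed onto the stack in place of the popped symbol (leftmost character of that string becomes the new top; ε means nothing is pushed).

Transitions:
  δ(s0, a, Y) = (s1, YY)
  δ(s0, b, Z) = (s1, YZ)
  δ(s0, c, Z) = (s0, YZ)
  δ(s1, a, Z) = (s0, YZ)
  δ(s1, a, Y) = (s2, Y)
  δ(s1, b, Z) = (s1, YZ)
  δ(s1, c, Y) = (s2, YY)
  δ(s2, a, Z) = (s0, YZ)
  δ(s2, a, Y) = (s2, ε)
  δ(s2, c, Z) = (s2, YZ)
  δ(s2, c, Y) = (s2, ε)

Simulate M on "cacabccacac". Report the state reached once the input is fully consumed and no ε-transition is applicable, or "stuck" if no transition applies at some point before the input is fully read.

stuck

(s0, cacabccacac, Z)
  read c, top Z: go to s0, push YZ → (s0, acabccacac, YZ)
  read a, top Y: go to s1, push YY → (s1, cabccacac, YYZ)
  read c, top Y: go to s2, push YY → (s2, abccacac, YYYZ)
  read a, top Y: go to s2, push ε → (s2, bccacac, YYZ)
No transition for (s2, b, top Y); M blocks with input bccacac remaining.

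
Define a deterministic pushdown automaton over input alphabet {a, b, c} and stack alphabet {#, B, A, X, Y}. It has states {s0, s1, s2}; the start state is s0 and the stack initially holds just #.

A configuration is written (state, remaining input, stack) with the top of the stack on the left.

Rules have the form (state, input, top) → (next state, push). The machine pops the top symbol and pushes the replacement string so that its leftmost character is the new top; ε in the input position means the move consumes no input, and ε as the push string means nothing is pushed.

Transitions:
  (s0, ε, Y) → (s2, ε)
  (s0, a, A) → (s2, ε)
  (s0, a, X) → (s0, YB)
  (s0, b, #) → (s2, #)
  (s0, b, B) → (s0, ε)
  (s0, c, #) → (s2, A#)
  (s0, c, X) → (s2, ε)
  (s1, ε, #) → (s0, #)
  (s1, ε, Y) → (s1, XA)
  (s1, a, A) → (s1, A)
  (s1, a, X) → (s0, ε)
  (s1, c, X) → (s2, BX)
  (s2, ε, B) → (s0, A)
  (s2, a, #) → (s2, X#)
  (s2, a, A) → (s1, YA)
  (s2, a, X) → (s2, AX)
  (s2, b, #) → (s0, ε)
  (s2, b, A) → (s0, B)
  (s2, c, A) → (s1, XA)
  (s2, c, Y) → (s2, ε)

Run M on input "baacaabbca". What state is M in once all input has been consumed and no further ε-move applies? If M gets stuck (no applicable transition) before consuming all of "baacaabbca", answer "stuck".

(s0, baacaabbca, #)
  read b, top #: go to s2, push # → (s2, aacaabbca, #)
  read a, top #: go to s2, push X# → (s2, acaabbca, X#)
  read a, top X: go to s2, push AX → (s2, caabbca, AX#)
  read c, top A: go to s1, push XA → (s1, aabbca, XAX#)
  read a, top X: go to s0, push ε → (s0, abbca, AX#)
  read a, top A: go to s2, push ε → (s2, bbca, X#)
No transition for (s2, b, top X); M blocks with input bbca remaining.

stuck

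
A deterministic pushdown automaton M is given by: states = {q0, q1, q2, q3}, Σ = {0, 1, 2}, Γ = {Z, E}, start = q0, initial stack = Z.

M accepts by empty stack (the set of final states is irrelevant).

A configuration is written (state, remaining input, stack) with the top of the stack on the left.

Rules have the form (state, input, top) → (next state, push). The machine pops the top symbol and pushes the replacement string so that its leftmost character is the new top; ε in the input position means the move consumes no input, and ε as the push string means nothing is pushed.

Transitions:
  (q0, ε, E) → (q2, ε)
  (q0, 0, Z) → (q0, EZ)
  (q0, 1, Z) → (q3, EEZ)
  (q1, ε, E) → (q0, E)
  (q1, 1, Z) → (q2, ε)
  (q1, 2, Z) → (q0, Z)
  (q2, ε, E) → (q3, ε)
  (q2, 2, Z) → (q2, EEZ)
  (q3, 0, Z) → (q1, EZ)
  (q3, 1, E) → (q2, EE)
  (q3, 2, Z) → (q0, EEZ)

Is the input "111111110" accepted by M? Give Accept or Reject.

Reject

(q0, 111111110, Z)
  read 1, top Z: go to q3, push EEZ → (q3, 11111110, EEZ)
  read 1, top E: go to q2, push EE → (q2, 1111110, EEEZ)
  ε-move, top E: go to q3, push ε → (q3, 1111110, EEZ)
  read 1, top E: go to q2, push EE → (q2, 111110, EEEZ)
  ε-move, top E: go to q3, push ε → (q3, 111110, EEZ)
  read 1, top E: go to q2, push EE → (q2, 11110, EEEZ)
  ε-move, top E: go to q3, push ε → (q3, 11110, EEZ)
  read 1, top E: go to q2, push EE → (q2, 1110, EEEZ)
  ε-move, top E: go to q3, push ε → (q3, 1110, EEZ)
  read 1, top E: go to q2, push EE → (q2, 110, EEEZ)
  ε-move, top E: go to q3, push ε → (q3, 110, EEZ)
  read 1, top E: go to q2, push EE → (q2, 10, EEEZ)
  ε-move, top E: go to q3, push ε → (q3, 10, EEZ)
  read 1, top E: go to q2, push EE → (q2, 0, EEEZ)
  ε-move, top E: go to q3, push ε → (q3, 0, EEZ)
No transition applies at (q3, 0, EEZ); input not fully consumed.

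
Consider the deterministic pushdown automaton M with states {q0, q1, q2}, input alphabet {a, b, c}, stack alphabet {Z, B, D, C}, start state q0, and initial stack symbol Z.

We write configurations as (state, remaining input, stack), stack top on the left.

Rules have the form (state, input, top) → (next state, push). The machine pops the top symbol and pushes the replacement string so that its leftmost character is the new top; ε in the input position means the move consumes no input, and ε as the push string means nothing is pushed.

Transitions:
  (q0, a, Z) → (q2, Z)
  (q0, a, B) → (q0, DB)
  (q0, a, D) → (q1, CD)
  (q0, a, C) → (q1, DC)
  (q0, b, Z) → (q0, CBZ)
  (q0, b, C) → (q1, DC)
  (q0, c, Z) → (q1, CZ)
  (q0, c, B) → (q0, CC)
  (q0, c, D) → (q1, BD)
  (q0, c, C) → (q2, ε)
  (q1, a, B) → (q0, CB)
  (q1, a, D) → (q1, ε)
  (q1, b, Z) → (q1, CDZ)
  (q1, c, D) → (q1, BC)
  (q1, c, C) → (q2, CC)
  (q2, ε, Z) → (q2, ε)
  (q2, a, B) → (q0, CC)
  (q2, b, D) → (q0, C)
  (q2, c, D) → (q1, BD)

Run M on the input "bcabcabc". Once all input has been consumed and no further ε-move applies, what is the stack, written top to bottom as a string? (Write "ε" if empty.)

BCCBCCCZ

(q0, bcabcabc, Z) ⊢ (q0, cabcabc, CBZ) ⊢ (q2, abcabc, BZ) ⊢ (q0, bcabc, CCZ) ⊢ (q1, cabc, DCCZ) ⊢ (q1, abc, BCCCZ) ⊢ (q0, bc, CBCCCZ) ⊢ (q1, c, DCBCCCZ) ⊢ (q1, ε, BCCBCCCZ)
All input consumed in state q1 with stack BCCBCCCZ.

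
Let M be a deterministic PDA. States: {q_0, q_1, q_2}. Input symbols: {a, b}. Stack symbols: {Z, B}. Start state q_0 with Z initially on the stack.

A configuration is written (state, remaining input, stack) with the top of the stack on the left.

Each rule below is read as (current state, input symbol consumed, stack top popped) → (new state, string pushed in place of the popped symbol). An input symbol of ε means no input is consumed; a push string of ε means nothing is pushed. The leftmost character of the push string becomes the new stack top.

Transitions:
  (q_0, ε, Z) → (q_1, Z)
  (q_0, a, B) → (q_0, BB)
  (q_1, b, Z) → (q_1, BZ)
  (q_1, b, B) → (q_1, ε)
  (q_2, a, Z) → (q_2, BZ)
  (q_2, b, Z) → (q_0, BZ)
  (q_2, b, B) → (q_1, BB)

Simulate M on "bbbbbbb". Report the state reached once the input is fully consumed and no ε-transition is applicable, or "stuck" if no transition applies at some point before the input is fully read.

q_1

(q_0, bbbbbbb, Z)
  ε-move, top Z: go to q_1, push Z → (q_1, bbbbbbb, Z)
  read b, top Z: go to q_1, push BZ → (q_1, bbbbbb, BZ)
  read b, top B: go to q_1, push ε → (q_1, bbbbb, Z)
  read b, top Z: go to q_1, push BZ → (q_1, bbbb, BZ)
  read b, top B: go to q_1, push ε → (q_1, bbb, Z)
  read b, top Z: go to q_1, push BZ → (q_1, bb, BZ)
  read b, top B: go to q_1, push ε → (q_1, b, Z)
  read b, top Z: go to q_1, push BZ → (q_1, ε, BZ)
All input consumed; M is in state q_1.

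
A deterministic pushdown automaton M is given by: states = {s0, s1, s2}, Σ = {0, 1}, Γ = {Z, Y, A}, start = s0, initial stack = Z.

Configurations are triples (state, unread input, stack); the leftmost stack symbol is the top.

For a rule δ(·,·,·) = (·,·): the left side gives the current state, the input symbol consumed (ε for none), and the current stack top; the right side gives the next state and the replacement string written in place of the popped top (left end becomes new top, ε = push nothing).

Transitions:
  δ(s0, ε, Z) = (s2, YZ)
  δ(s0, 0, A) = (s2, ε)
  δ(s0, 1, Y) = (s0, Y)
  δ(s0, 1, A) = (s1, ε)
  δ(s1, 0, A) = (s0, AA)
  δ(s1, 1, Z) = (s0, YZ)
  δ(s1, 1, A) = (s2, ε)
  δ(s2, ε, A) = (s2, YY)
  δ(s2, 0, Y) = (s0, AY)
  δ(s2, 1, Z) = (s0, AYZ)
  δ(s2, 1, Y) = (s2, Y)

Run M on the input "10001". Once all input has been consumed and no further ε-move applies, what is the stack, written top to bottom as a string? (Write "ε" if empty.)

YZ

(s0, 10001, Z)
  ε-move, top Z: go to s2, push YZ → (s2, 10001, YZ)
  read 1, top Y: go to s2, push Y → (s2, 0001, YZ)
  read 0, top Y: go to s0, push AY → (s0, 001, AYZ)
  read 0, top A: go to s2, push ε → (s2, 01, YZ)
  read 0, top Y: go to s0, push AY → (s0, 1, AYZ)
  read 1, top A: go to s1, push ε → (s1, ε, YZ)
All input consumed in state s1 with stack YZ.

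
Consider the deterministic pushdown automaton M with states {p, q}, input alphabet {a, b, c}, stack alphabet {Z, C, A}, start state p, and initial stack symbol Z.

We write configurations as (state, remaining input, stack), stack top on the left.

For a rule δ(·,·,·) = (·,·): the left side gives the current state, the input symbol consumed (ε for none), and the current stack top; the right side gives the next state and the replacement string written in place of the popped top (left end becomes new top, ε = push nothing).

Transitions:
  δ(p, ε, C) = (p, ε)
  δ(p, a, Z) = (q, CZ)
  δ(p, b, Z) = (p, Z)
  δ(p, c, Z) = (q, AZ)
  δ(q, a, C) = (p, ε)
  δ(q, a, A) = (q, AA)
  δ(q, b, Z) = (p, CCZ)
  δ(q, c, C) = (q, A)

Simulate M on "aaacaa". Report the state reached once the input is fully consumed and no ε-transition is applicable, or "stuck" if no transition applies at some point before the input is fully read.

(p, aaacaa, Z) ⊢ (q, aacaa, CZ) ⊢ (p, acaa, Z) ⊢ (q, caa, CZ) ⊢ (q, aa, AZ) ⊢ (q, a, AAZ) ⊢ (q, ε, AAAZ)
All input consumed; M is in state q.

q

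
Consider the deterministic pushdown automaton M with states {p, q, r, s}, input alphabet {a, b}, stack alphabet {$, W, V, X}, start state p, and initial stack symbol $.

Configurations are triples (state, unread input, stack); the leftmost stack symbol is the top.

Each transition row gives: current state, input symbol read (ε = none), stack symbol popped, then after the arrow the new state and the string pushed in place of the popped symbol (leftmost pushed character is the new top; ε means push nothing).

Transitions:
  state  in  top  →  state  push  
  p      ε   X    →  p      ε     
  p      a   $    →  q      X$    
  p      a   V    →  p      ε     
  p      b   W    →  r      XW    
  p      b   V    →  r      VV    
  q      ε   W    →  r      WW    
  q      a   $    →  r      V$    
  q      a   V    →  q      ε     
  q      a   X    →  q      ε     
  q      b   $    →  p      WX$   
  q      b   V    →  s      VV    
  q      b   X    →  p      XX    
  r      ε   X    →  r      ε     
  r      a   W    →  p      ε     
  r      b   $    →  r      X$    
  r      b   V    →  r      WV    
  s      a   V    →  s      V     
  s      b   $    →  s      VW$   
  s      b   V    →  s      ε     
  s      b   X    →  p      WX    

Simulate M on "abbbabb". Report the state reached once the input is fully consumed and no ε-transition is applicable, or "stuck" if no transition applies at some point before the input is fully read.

stuck

(p, abbbabb, $) ⊢ (q, bbbabb, X$) ⊢ (p, bbabb, XX$) ⊢ (p, bbabb, X$) ⊢ (p, bbabb, $)
No transition for (p, b, top $); M blocks with input bbabb remaining.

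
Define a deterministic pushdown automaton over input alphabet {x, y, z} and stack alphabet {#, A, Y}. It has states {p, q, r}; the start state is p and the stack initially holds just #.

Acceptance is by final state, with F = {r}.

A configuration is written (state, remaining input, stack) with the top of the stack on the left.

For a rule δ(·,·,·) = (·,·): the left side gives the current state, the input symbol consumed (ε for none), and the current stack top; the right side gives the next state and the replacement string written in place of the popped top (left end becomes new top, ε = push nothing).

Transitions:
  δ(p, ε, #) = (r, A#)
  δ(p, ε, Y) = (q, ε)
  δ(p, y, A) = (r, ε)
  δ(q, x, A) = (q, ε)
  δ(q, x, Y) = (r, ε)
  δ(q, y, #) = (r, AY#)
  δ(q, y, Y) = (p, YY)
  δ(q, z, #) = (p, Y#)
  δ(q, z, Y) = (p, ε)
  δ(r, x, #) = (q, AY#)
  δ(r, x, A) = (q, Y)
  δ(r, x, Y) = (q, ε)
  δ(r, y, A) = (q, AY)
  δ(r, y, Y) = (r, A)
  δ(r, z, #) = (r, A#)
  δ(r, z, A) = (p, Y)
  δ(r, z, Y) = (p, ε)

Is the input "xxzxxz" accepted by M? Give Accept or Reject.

(p, xxzxxz, #)
  ε-move, top #: go to r, push A# → (r, xxzxxz, A#)
  read x, top A: go to q, push Y → (q, xzxxz, Y#)
  read x, top Y: go to r, push ε → (r, zxxz, #)
  read z, top #: go to r, push A# → (r, xxz, A#)
  read x, top A: go to q, push Y → (q, xz, Y#)
  read x, top Y: go to r, push ε → (r, z, #)
  read z, top #: go to r, push A# → (r, ε, A#)
All input consumed; state r ∈ F.

Accept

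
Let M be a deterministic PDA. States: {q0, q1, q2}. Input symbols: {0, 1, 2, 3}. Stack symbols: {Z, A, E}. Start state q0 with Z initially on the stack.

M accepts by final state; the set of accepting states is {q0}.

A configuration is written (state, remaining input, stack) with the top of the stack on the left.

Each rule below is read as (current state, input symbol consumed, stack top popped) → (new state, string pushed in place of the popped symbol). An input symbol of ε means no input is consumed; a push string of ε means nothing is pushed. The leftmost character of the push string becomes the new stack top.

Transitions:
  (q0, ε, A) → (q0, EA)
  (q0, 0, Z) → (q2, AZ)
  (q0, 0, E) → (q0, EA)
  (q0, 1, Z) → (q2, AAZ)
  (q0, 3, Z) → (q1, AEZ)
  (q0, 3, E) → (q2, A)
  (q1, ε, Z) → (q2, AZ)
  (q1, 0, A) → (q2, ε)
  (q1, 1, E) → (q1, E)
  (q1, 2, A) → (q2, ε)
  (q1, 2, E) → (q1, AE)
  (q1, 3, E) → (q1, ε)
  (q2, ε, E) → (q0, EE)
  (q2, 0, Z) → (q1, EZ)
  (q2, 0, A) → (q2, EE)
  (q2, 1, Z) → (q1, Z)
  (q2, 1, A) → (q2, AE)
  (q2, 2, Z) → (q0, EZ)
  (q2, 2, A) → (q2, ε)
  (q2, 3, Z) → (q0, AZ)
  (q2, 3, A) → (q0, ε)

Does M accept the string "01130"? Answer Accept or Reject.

(q0, 01130, Z) ⊢ (q2, 1130, AZ) ⊢ (q2, 130, AEZ) ⊢ (q2, 30, AEEZ) ⊢ (q0, 0, EEZ) ⊢ (q0, ε, EAEZ)
All input consumed; state q0 ∈ F.

Accept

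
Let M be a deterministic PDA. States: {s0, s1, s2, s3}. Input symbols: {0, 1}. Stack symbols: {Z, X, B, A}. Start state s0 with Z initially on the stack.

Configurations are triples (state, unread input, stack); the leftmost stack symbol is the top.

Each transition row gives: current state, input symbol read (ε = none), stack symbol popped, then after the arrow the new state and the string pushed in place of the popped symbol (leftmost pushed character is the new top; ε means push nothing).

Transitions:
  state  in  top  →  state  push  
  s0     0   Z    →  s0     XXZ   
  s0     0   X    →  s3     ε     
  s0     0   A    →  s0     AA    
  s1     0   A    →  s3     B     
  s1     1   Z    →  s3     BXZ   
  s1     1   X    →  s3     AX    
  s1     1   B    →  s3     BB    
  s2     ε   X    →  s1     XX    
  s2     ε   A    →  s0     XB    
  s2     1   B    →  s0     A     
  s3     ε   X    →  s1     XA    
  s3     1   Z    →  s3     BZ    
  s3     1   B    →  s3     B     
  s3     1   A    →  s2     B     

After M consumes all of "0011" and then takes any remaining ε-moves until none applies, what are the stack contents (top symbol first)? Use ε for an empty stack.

(s0, 0011, Z) ⊢ (s0, 011, XXZ) ⊢ (s3, 11, XZ) ⊢ (s1, 11, XAZ) ⊢ (s3, 1, AXAZ) ⊢ (s2, ε, BXAZ)
All input consumed in state s2 with stack BXAZ.

BXAZ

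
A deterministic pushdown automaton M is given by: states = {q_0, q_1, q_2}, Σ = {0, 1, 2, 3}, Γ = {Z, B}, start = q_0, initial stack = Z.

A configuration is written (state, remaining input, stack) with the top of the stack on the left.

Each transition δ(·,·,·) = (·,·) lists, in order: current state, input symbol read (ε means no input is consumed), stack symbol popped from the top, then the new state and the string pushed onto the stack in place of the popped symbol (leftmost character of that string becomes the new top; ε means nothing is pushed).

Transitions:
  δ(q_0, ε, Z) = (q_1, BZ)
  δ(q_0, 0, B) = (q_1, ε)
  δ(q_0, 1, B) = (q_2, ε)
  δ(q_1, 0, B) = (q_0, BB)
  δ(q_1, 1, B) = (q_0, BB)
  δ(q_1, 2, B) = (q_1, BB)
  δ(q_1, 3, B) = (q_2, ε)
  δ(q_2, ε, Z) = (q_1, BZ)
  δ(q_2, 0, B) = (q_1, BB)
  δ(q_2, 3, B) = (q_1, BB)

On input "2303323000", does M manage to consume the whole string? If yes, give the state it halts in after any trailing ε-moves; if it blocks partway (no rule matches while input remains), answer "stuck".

q_1

(q_0, 2303323000, Z)
  ε-move, top Z: go to q_1, push BZ → (q_1, 2303323000, BZ)
  read 2, top B: go to q_1, push BB → (q_1, 303323000, BBZ)
  read 3, top B: go to q_2, push ε → (q_2, 03323000, BZ)
  read 0, top B: go to q_1, push BB → (q_1, 3323000, BBZ)
  read 3, top B: go to q_2, push ε → (q_2, 323000, BZ)
  read 3, top B: go to q_1, push BB → (q_1, 23000, BBZ)
  read 2, top B: go to q_1, push BB → (q_1, 3000, BBBZ)
  read 3, top B: go to q_2, push ε → (q_2, 000, BBZ)
  read 0, top B: go to q_1, push BB → (q_1, 00, BBBZ)
  read 0, top B: go to q_0, push BB → (q_0, 0, BBBBZ)
  read 0, top B: go to q_1, push ε → (q_1, ε, BBBZ)
All input consumed; M is in state q_1.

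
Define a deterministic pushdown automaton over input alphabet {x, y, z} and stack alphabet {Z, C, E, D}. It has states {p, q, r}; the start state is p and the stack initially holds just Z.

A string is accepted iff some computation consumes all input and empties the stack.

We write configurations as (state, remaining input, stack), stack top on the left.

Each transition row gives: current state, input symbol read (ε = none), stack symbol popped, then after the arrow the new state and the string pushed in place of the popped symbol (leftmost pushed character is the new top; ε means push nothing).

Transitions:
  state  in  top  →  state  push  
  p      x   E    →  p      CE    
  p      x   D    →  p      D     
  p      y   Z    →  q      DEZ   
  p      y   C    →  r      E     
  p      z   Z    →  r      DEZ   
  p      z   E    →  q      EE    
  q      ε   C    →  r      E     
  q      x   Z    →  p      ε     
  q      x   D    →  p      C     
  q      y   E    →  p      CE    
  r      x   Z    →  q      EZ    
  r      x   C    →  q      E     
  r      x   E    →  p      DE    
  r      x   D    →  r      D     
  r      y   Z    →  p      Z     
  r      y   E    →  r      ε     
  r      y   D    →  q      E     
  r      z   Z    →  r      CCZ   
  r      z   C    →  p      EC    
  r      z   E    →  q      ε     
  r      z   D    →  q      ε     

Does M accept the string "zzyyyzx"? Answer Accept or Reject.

Accept

(p, zzyyyzx, Z)
  read z, top Z: go to r, push DEZ → (r, zyyyzx, DEZ)
  read z, top D: go to q, push ε → (q, yyyzx, EZ)
  read y, top E: go to p, push CE → (p, yyzx, CEZ)
  read y, top C: go to r, push E → (r, yzx, EEZ)
  read y, top E: go to r, push ε → (r, zx, EZ)
  read z, top E: go to q, push ε → (q, x, Z)
  read x, top Z: go to p, push ε → (p, ε, ε)
All input consumed and the stack is empty.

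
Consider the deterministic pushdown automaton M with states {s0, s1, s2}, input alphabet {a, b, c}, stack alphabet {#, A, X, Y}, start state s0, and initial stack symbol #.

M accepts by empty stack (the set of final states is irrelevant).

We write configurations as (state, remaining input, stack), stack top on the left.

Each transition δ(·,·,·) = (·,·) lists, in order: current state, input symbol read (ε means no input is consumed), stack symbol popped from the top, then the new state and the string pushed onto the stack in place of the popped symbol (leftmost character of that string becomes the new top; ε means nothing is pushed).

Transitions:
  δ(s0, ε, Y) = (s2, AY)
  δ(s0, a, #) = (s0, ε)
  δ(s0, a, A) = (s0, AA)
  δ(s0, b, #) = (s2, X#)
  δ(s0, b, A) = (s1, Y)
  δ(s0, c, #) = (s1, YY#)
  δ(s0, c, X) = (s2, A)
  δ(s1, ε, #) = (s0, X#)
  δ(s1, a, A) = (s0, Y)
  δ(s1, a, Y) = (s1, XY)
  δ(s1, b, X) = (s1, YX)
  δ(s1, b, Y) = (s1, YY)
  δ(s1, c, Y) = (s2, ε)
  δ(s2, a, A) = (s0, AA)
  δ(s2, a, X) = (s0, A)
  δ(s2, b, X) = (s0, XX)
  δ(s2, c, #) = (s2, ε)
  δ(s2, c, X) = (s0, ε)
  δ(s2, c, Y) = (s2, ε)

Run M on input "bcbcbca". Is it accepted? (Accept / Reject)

Accept

(s0, bcbcbca, #) ⊢ (s2, cbcbca, X#) ⊢ (s0, bcbca, #) ⊢ (s2, cbca, X#) ⊢ (s0, bca, #) ⊢ (s2, ca, X#) ⊢ (s0, a, #) ⊢ (s0, ε, ε)
All input consumed and the stack is empty.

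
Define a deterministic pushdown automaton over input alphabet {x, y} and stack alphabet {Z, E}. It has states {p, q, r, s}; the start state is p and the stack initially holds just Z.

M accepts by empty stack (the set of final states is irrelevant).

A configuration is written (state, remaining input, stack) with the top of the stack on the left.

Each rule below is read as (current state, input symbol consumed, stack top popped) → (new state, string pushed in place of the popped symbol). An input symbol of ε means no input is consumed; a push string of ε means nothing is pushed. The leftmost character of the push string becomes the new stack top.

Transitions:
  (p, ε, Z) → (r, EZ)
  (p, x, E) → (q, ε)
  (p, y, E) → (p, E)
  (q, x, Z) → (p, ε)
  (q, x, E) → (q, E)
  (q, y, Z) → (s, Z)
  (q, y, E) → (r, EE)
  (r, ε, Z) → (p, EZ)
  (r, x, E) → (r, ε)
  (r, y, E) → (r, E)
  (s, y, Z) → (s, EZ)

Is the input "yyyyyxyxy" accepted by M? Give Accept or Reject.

(p, yyyyyxyxy, Z)
  ε-move, top Z: go to r, push EZ → (r, yyyyyxyxy, EZ)
  read y, top E: go to r, push E → (r, yyyyxyxy, EZ)
  read y, top E: go to r, push E → (r, yyyxyxy, EZ)
  read y, top E: go to r, push E → (r, yyxyxy, EZ)
  read y, top E: go to r, push E → (r, yxyxy, EZ)
  read y, top E: go to r, push E → (r, xyxy, EZ)
  read x, top E: go to r, push ε → (r, yxy, Z)
  ε-move, top Z: go to p, push EZ → (p, yxy, EZ)
  read y, top E: go to p, push E → (p, xy, EZ)
  read x, top E: go to q, push ε → (q, y, Z)
  read y, top Z: go to s, push Z → (s, ε, Z)
All input consumed; stack is Z, not empty, and no further ε-move applies.

Reject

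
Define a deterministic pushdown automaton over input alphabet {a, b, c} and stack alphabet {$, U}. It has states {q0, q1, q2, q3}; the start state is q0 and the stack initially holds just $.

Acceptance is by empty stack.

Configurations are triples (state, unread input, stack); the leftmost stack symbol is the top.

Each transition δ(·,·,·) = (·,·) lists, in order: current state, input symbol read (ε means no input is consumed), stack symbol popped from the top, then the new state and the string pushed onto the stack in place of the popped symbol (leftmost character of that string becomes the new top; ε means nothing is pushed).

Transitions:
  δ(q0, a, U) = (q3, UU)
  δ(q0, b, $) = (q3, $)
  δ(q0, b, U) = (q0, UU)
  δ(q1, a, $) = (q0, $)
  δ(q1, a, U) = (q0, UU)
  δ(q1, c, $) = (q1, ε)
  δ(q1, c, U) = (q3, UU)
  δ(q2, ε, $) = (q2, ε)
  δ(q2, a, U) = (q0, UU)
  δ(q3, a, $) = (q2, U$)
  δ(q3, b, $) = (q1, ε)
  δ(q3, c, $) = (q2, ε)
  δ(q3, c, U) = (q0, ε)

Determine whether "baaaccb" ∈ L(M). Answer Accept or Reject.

(q0, baaaccb, $)
  read b, top $: go to q3, push $ → (q3, aaaccb, $)
  read a, top $: go to q2, push U$ → (q2, aaccb, U$)
  read a, top U: go to q0, push UU → (q0, accb, UU$)
  read a, top U: go to q3, push UU → (q3, ccb, UUU$)
  read c, top U: go to q0, push ε → (q0, cb, UU$)
No transition applies at (q0, cb, UU$); input not fully consumed.

Reject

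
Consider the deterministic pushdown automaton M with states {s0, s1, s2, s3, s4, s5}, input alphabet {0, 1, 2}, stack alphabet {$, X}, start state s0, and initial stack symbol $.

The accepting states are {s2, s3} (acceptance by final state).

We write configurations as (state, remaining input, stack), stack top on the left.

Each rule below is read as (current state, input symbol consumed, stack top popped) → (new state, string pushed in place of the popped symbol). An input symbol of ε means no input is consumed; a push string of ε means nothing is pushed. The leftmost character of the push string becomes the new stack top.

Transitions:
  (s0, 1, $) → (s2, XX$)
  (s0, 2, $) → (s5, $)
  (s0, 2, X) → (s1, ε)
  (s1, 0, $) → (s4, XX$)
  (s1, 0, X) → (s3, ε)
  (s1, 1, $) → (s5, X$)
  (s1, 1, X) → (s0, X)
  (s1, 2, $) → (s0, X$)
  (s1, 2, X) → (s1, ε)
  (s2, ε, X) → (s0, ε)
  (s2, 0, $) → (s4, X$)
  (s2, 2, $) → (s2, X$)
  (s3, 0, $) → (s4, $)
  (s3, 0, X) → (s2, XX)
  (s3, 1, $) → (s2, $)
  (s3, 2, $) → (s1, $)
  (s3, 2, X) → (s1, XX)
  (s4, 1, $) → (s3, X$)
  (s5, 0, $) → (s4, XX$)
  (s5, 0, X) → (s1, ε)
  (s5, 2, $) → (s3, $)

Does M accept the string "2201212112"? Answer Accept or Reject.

(s0, 2201212112, $) ⊢ (s5, 201212112, $) ⊢ (s3, 01212112, $) ⊢ (s4, 1212112, $) ⊢ (s3, 212112, X$) ⊢ (s1, 12112, XX$) ⊢ (s0, 2112, XX$) ⊢ (s1, 112, X$) ⊢ (s0, 12, X$)
No transition applies at (s0, 12, X$); input not fully consumed.

Reject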